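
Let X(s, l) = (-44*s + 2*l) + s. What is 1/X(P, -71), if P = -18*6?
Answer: 1/4502 ≈ 0.00022212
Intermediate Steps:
P = -108
X(s, l) = -43*s + 2*l
1/X(P, -71) = 1/(-43*(-108) + 2*(-71)) = 1/(4644 - 142) = 1/4502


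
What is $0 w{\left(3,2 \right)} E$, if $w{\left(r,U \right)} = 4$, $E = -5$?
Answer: $0$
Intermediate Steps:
$0 w{\left(3,2 \right)} E = 0 \cdot 4 \left(-5\right) = 0 \left(-5\right) = 0$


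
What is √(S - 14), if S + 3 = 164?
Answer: 7*√3 ≈ 12.124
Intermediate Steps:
S = 161 (S = -3 + 164 = 161)
√(S - 14) = √(161 - 14) = √147 = 7*√3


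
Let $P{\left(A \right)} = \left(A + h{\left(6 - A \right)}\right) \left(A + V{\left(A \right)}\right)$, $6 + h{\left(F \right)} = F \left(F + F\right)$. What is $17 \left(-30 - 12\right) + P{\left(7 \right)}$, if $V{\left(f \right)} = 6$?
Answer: $-675$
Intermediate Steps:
$h{\left(F \right)} = -6 + 2 F^{2}$ ($h{\left(F \right)} = -6 + F \left(F + F\right) = -6 + F 2 F = -6 + 2 F^{2}$)
$P{\left(A \right)} = \left(6 + A\right) \left(-6 + A + 2 \left(6 - A\right)^{2}\right)$ ($P{\left(A \right)} = \left(A + \left(-6 + 2 \left(6 - A\right)^{2}\right)\right) \left(A + 6\right) = \left(-6 + A + 2 \left(6 - A\right)^{2}\right) \left(6 + A\right) = \left(6 + A\right) \left(-6 + A + 2 \left(6 - A\right)^{2}\right)$)
$17 \left(-30 - 12\right) + P{\left(7 \right)} = 17 \left(-30 - 12\right) + \left(396 - 504 - 11 \cdot 7^{2} + 2 \cdot 7^{3}\right) = 17 \left(-42\right) + \left(396 - 504 - 539 + 2 \cdot 343\right) = -714 + \left(396 - 504 - 539 + 686\right) = -714 + 39 = -675$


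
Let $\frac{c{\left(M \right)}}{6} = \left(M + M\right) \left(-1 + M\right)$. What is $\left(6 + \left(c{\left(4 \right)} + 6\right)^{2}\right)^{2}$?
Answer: $506520036$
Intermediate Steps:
$c{\left(M \right)} = 12 M \left(-1 + M\right)$ ($c{\left(M \right)} = 6 \left(M + M\right) \left(-1 + M\right) = 6 \cdot 2 M \left(-1 + M\right) = 12 M \left(-1 + M\right)$)
$\left(6 + \left(c{\left(4 \right)} + 6\right)^{2}\right)^{2} = \left(6 + \left(12 \cdot 4 \left(-1 + 4\right) + 6\right)^{2}\right)^{2} = \left(6 + \left(12 \cdot 4 \cdot 3 + 6\right)^{2}\right)^{2} = \left(6 + \left(144 + 6\right)^{2}\right)^{2} = \left(6 + 150^{2}\right)^{2} = \left(6 + 22500\right)^{2} = 22506^{2} = 506520036$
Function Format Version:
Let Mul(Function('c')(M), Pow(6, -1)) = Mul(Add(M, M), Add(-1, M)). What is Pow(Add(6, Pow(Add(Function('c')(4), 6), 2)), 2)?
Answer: 506520036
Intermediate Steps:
Function('c')(M) = Mul(12, M, Add(-1, M)) (Function('c')(M) = Mul(6, Mul(Add(M, M), Add(-1, M))) = Mul(6, Mul(Mul(2, M), Add(-1, M))) = Mul(6, Mul(2, M, Add(-1, M))) = Mul(12, M, Add(-1, M)))
Pow(Add(6, Pow(Add(Function('c')(4), 6), 2)), 2) = Pow(Add(6, Pow(Add(Mul(12, 4, Add(-1, 4)), 6), 2)), 2) = Pow(Add(6, Pow(Add(Mul(12, 4, 3), 6), 2)), 2) = Pow(Add(6, Pow(Add(144, 6), 2)), 2) = Pow(Add(6, Pow(150, 2)), 2) = Pow(Add(6, 22500), 2) = Pow(22506, 2) = 506520036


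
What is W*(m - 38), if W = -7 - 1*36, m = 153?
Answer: -4945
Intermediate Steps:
W = -43 (W = -7 - 36 = -43)
W*(m - 38) = -43*(153 - 38) = -43*115 = -4945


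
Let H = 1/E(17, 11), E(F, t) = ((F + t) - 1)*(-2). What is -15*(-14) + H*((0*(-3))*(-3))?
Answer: 210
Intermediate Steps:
E(F, t) = 2 - 2*F - 2*t (E(F, t) = (-1 + F + t)*(-2) = 2 - 2*F - 2*t)
H = -1/54 (H = 1/(2 - 2*17 - 2*11) = 1/(2 - 34 - 22) = 1/(-54) = -1/54 ≈ -0.018519)
-15*(-14) + H*((0*(-3))*(-3)) = -15*(-14) - 0*(-3)*(-3)/54 = 210 - 0*(-3) = 210 - 1/54*0 = 210 + 0 = 210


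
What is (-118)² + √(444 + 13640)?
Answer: 13924 + 2*√3521 ≈ 14043.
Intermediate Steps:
(-118)² + √(444 + 13640) = 13924 + √14084 = 13924 + 2*√3521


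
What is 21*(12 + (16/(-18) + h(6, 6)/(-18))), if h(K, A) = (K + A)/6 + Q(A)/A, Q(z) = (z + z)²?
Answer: 203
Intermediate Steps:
Q(z) = 4*z² (Q(z) = (2*z)² = 4*z²)
h(K, A) = K/6 + 25*A/6 (h(K, A) = (K + A)/6 + (4*A²)/A = (A + K)*(⅙) + 4*A = (A/6 + K/6) + 4*A = K/6 + 25*A/6)
21*(12 + (16/(-18) + h(6, 6)/(-18))) = 21*(12 + (16/(-18) + ((⅙)*6 + (25/6)*6)/(-18))) = 21*(12 + (16*(-1/18) + (1 + 25)*(-1/18))) = 21*(12 + (-8/9 + 26*(-1/18))) = 21*(12 + (-8/9 - 13/9)) = 21*(12 - 7/3) = 21*(29/3) = 203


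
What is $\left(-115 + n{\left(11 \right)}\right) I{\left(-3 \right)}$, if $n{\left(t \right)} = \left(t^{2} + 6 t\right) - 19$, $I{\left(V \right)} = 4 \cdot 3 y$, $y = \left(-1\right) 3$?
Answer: $-1908$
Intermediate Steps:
$y = -3$
$I{\left(V \right)} = -36$ ($I{\left(V \right)} = 4 \cdot 3 \left(-3\right) = 12 \left(-3\right) = -36$)
$n{\left(t \right)} = -19 + t^{2} + 6 t$
$\left(-115 + n{\left(11 \right)}\right) I{\left(-3 \right)} = \left(-115 + \left(-19 + 11^{2} + 6 \cdot 11\right)\right) \left(-36\right) = \left(-115 + \left(-19 + 121 + 66\right)\right) \left(-36\right) = \left(-115 + 168\right) \left(-36\right) = 53 \left(-36\right) = -1908$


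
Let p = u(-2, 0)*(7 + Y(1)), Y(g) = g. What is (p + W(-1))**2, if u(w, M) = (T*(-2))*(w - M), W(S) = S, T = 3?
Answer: 9025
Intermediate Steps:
u(w, M) = -6*w + 6*M (u(w, M) = (3*(-2))*(w - M) = -6*(w - M) = -6*w + 6*M)
p = 96 (p = (-6*(-2) + 6*0)*(7 + 1) = (12 + 0)*8 = 12*8 = 96)
(p + W(-1))**2 = (96 - 1)**2 = 95**2 = 9025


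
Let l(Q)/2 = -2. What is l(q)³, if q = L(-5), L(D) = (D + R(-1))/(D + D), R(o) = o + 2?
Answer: -64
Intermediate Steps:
R(o) = 2 + o
L(D) = (1 + D)/(2*D) (L(D) = (D + (2 - 1))/(D + D) = (D + 1)/((2*D)) = (1 + D)*(1/(2*D)) = (1 + D)/(2*D))
q = ⅖ (q = (½)*(1 - 5)/(-5) = (½)*(-⅕)*(-4) = ⅖ ≈ 0.40000)
l(Q) = -4 (l(Q) = 2*(-2) = -4)
l(q)³ = (-4)³ = -64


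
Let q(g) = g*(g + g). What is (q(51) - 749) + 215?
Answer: 4668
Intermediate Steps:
q(g) = 2*g² (q(g) = g*(2*g) = 2*g²)
(q(51) - 749) + 215 = (2*51² - 749) + 215 = (2*2601 - 749) + 215 = (5202 - 749) + 215 = 4453 + 215 = 4668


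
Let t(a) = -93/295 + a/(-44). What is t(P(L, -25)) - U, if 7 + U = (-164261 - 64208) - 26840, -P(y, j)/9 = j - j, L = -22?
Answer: 75318127/295 ≈ 2.5532e+5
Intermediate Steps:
P(y, j) = 0 (P(y, j) = -9*(j - j) = -9*0 = 0)
t(a) = -93/295 - a/44 (t(a) = -93*1/295 + a*(-1/44) = -93/295 - a/44)
U = -255316 (U = -7 + ((-164261 - 64208) - 26840) = -7 + (-228469 - 26840) = -7 - 255309 = -255316)
t(P(L, -25)) - U = (-93/295 - 1/44*0) - 1*(-255316) = (-93/295 + 0) + 255316 = -93/295 + 255316 = 75318127/295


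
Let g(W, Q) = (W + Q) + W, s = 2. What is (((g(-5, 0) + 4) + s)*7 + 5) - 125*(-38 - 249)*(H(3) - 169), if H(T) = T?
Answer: -5955273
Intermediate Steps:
g(W, Q) = Q + 2*W (g(W, Q) = (Q + W) + W = Q + 2*W)
(((g(-5, 0) + 4) + s)*7 + 5) - 125*(-38 - 249)*(H(3) - 169) = ((((0 + 2*(-5)) + 4) + 2)*7 + 5) - 125*(-38 - 249)*(3 - 169) = ((((0 - 10) + 4) + 2)*7 + 5) - (-35875)*(-166) = (((-10 + 4) + 2)*7 + 5) - 125*47642 = ((-6 + 2)*7 + 5) - 5955250 = (-4*7 + 5) - 5955250 = (-28 + 5) - 5955250 = -23 - 5955250 = -5955273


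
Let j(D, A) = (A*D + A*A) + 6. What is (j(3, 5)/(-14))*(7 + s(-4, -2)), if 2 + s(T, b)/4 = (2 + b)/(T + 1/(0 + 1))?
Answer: 23/7 ≈ 3.2857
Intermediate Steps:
j(D, A) = 6 + A² + A*D (j(D, A) = (A*D + A²) + 6 = (A² + A*D) + 6 = 6 + A² + A*D)
s(T, b) = -8 + 4*(2 + b)/(1 + T) (s(T, b) = -8 + 4*((2 + b)/(T + 1/(0 + 1))) = -8 + 4*((2 + b)/(T + 1/1)) = -8 + 4*((2 + b)/(T + 1)) = -8 + 4*((2 + b)/(1 + T)) = -8 + 4*(2 + b)/(1 + T))
(j(3, 5)/(-14))*(7 + s(-4, -2)) = ((6 + 5² + 5*3)/(-14))*(7 + 4*(-2 - 2*(-4))/(1 - 4)) = ((6 + 25 + 15)*(-1/14))*(7 + 4*(-2 + 8)/(-3)) = (46*(-1/14))*(7 + 4*(-⅓)*6) = -23*(7 - 8)/7 = -23/7*(-1) = 23/7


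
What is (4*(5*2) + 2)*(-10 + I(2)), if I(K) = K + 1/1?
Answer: -294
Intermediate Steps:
I(K) = 1 + K (I(K) = K + 1 = 1 + K)
(4*(5*2) + 2)*(-10 + I(2)) = (4*(5*2) + 2)*(-10 + (1 + 2)) = (4*10 + 2)*(-10 + 3) = (40 + 2)*(-7) = 42*(-7) = -294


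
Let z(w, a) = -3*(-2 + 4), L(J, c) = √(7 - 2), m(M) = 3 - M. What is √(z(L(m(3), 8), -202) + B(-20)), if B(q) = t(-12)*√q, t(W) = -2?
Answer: √(-6 - 4*I*√5) ≈ 1.5444 - 2.8957*I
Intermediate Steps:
L(J, c) = √5
B(q) = -2*√q
z(w, a) = -6 (z(w, a) = -3*2 = -6)
√(z(L(m(3), 8), -202) + B(-20)) = √(-6 - 4*I*√5)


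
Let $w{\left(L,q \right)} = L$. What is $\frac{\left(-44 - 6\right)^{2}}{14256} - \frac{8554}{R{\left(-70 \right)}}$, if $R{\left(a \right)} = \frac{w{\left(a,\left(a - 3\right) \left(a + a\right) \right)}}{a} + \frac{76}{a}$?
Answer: $\frac{355675945}{3564} \approx 99797.0$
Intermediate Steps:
$R{\left(a \right)} = 1 + \frac{76}{a}$ ($R{\left(a \right)} = \frac{a}{a} + \frac{76}{a} = 1 + \frac{76}{a}$)
$\frac{\left(-44 - 6\right)^{2}}{14256} - \frac{8554}{R{\left(-70 \right)}} = \frac{\left(-44 - 6\right)^{2}}{14256} - \frac{8554}{\frac{1}{-70} \left(76 - 70\right)} = \left(-50\right)^{2} \cdot \frac{1}{14256} - \frac{8554}{\left(- \frac{1}{70}\right) 6} = 2500 \cdot \frac{1}{14256} - \frac{8554}{- \frac{3}{35}} = \frac{625}{3564} - - \frac{299390}{3} = \frac{625}{3564} + \frac{299390}{3} = \frac{355675945}{3564}$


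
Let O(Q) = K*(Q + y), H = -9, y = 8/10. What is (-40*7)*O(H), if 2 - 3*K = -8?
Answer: 22960/3 ≈ 7653.3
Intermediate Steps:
K = 10/3 (K = 2/3 - 1/3*(-8) = 2/3 + 8/3 = 10/3 ≈ 3.3333)
y = 4/5 (y = 8*(1/10) = 4/5 ≈ 0.80000)
O(Q) = 8/3 + 10*Q/3 (O(Q) = 10*(Q + 4/5)/3 = 10*(4/5 + Q)/3 = 8/3 + 10*Q/3)
(-40*7)*O(H) = (-40*7)*(8/3 + (10/3)*(-9)) = -280*(8/3 - 30) = -280*(-82/3) = 22960/3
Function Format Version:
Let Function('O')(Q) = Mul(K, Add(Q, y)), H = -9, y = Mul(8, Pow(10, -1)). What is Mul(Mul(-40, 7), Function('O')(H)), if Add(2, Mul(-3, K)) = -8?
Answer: Rational(22960, 3) ≈ 7653.3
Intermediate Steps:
K = Rational(10, 3) (K = Add(Rational(2, 3), Mul(Rational(-1, 3), -8)) = Add(Rational(2, 3), Rational(8, 3)) = Rational(10, 3) ≈ 3.3333)
y = Rational(4, 5) (y = Mul(8, Rational(1, 10)) = Rational(4, 5) ≈ 0.80000)
Function('O')(Q) = Add(Rational(8, 3), Mul(Rational(10, 3), Q)) (Function('O')(Q) = Mul(Rational(10, 3), Add(Q, Rational(4, 5))) = Mul(Rational(10, 3), Add(Rational(4, 5), Q)) = Add(Rational(8, 3), Mul(Rational(10, 3), Q)))
Mul(Mul(-40, 7), Function('O')(H)) = Mul(Mul(-40, 7), Add(Rational(8, 3), Mul(Rational(10, 3), -9))) = Mul(-280, Add(Rational(8, 3), -30)) = Mul(-280, Rational(-82, 3)) = Rational(22960, 3)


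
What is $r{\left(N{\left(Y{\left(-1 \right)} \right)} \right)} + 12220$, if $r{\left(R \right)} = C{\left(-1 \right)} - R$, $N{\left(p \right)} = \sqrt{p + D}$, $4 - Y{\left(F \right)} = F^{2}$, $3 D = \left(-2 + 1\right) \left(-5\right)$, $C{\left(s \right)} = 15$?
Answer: $12235 - \frac{\sqrt{42}}{3} \approx 12233.0$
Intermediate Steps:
$D = \frac{5}{3}$ ($D = \frac{\left(-2 + 1\right) \left(-5\right)}{3} = \frac{\left(-1\right) \left(-5\right)}{3} = \frac{1}{3} \cdot 5 = \frac{5}{3} \approx 1.6667$)
$Y{\left(F \right)} = 4 - F^{2}$
$N{\left(p \right)} = \sqrt{\frac{5}{3} + p}$ ($N{\left(p \right)} = \sqrt{p + \frac{5}{3}} = \sqrt{\frac{5}{3} + p}$)
$r{\left(R \right)} = 15 - R$
$r{\left(N{\left(Y{\left(-1 \right)} \right)} \right)} + 12220 = \left(15 - \frac{\sqrt{15 + 9 \left(4 - \left(-1\right)^{2}\right)}}{3}\right) + 12220 = \left(15 - \frac{\sqrt{15 + 9 \left(4 - 1\right)}}{3}\right) + 12220 = \left(15 - \frac{\sqrt{15 + 9 \cdot 3}}{3}\right) + 12220 = \left(15 - \frac{\sqrt{15 + 27}}{3}\right) + 12220 = \left(15 - \frac{\sqrt{42}}{3}\right) + 12220 = 12235 - \frac{\sqrt{42}}{3}$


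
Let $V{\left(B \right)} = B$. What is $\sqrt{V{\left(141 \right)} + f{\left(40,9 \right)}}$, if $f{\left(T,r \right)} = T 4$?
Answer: $\sqrt{301} \approx 17.349$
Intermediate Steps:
$f{\left(T,r \right)} = 4 T$
$\sqrt{V{\left(141 \right)} + f{\left(40,9 \right)}} = \sqrt{141 + 4 \cdot 40} = \sqrt{141 + 160} = \sqrt{301}$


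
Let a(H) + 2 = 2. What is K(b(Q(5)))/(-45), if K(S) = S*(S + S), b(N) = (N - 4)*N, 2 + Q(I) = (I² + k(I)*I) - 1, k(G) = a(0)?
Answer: -34848/5 ≈ -6969.6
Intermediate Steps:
a(H) = 0 (a(H) = -2 + 2 = 0)
k(G) = 0
Q(I) = -3 + I² (Q(I) = -2 + ((I² + 0*I) - 1) = -2 + ((I² + 0) - 1) = -2 + (I² - 1) = -2 + (-1 + I²) = -3 + I²)
b(N) = N*(-4 + N) (b(N) = (-4 + N)*N = N*(-4 + N))
K(S) = 2*S² (K(S) = S*(2*S) = 2*S²)
K(b(Q(5)))/(-45) = (2*((-3 + 5²)*(-4 + (-3 + 5²)))²)/(-45) = -2*((-3 + 25)*(-4 + (-3 + 25)))²/45 = -2*(22*(-4 + 22))²/45 = -2*(22*18)²/45 = -2*396²/45 = -2*156816/45 = -1/45*313632 = -34848/5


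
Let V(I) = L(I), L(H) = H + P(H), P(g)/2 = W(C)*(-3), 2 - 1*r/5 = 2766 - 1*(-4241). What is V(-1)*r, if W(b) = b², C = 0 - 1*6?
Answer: 7600425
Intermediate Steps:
r = -35025 (r = 10 - 5*(2766 - 1*(-4241)) = 10 - 5*(2766 + 4241) = 10 - 5*7007 = 10 - 35035 = -35025)
C = -6 (C = 0 - 6 = -6)
P(g) = -216 (P(g) = 2*((-6)²*(-3)) = 2*(36*(-3)) = 2*(-108) = -216)
L(H) = -216 + H (L(H) = H - 216 = -216 + H)
V(I) = -216 + I
V(-1)*r = (-216 - 1)*(-35025) = -217*(-35025) = 7600425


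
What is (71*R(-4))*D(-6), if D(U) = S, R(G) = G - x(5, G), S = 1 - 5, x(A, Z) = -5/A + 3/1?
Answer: 1704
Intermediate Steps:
x(A, Z) = 3 - 5/A (x(A, Z) = -5/A + 3*1 = -5/A + 3 = 3 - 5/A)
S = -4
R(G) = -2 + G (R(G) = G - (3 - 5/5) = G - (3 - 5*1/5) = G - (3 - 1) = G - 1*2 = G - 2 = -2 + G)
D(U) = -4
(71*R(-4))*D(-6) = (71*(-2 - 4))*(-4) = (71*(-6))*(-4) = -426*(-4) = 1704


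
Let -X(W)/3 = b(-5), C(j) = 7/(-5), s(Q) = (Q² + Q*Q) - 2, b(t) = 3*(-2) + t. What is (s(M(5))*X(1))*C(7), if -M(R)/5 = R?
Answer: -288288/5 ≈ -57658.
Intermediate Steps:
b(t) = -6 + t
M(R) = -5*R
s(Q) = -2 + 2*Q² (s(Q) = (Q² + Q²) - 2 = 2*Q² - 2 = -2 + 2*Q²)
C(j) = -7/5 (C(j) = 7*(-⅕) = -7/5)
X(W) = 33 (X(W) = -3*(-6 - 5) = -3*(-11) = 33)
(s(M(5))*X(1))*C(7) = ((-2 + 2*(-5*5)²)*33)*(-7/5) = ((-2 + 2*(-25)²)*33)*(-7/5) = ((-2 + 2*625)*33)*(-7/5) = ((-2 + 1250)*33)*(-7/5) = (1248*33)*(-7/5) = 41184*(-7/5) = -288288/5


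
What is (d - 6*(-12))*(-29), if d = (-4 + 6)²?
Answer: -2204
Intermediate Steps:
d = 4 (d = 2² = 4)
(d - 6*(-12))*(-29) = (4 - 6*(-12))*(-29) = (4 + 72)*(-29) = 76*(-29) = -2204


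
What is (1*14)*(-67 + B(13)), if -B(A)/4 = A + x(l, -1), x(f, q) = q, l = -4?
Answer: -1610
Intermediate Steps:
B(A) = 4 - 4*A (B(A) = -4*(A - 1) = -4*(-1 + A) = 4 - 4*A)
(1*14)*(-67 + B(13)) = (1*14)*(-67 + (4 - 4*13)) = 14*(-67 + (4 - 52)) = 14*(-67 - 48) = 14*(-115) = -1610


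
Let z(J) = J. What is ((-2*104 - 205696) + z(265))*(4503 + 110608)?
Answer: -23671310929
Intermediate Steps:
((-2*104 - 205696) + z(265))*(4503 + 110608) = ((-2*104 - 205696) + 265)*(4503 + 110608) = ((-208 - 205696) + 265)*115111 = (-205904 + 265)*115111 = -205639*115111 = -23671310929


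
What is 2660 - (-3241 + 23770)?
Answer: -17869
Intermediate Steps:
2660 - (-3241 + 23770) = 2660 - 1*20529 = 2660 - 20529 = -17869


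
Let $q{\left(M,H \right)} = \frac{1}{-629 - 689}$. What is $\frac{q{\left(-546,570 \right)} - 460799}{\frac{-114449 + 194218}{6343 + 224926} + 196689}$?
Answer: $- \frac{140457314772327}{59953379208980} \approx -2.3428$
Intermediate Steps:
$q{\left(M,H \right)} = - \frac{1}{1318}$ ($q{\left(M,H \right)} = \frac{1}{-1318} = - \frac{1}{1318}$)
$\frac{q{\left(-546,570 \right)} - 460799}{\frac{-114449 + 194218}{6343 + 224926} + 196689} = \frac{- \frac{1}{1318} - 460799}{\frac{-114449 + 194218}{6343 + 224926} + 196689} = - \frac{607333083}{1318 \left(\frac{79769}{231269} + 196689\right)} = - \frac{607333083}{1318 \cdot \frac{45488148110}{231269}} = \left(- \frac{607333083}{1318}\right) \frac{231269}{45488148110} = - \frac{140457314772327}{59953379208980}$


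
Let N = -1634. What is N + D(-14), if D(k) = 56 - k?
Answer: -1564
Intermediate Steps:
N + D(-14) = -1634 + (56 - 1*(-14)) = -1634 + (56 + 14) = -1634 + 70 = -1564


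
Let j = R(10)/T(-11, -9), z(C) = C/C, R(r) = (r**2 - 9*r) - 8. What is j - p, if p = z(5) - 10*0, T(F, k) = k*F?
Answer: -97/99 ≈ -0.97980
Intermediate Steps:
T(F, k) = F*k
R(r) = -8 + r**2 - 9*r
z(C) = 1
j = 2/99 (j = (-8 + 10**2 - 9*10)/((-11*(-9))) = (-8 + 100 - 90)/99 = 2*(1/99) = 2/99 ≈ 0.020202)
p = 1 (p = 1 - 10*0 = 1 + 0 = 1)
j - p = 2/99 - 1*1 = 2/99 - 1 = -97/99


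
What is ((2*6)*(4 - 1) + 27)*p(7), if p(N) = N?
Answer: 441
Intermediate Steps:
((2*6)*(4 - 1) + 27)*p(7) = ((2*6)*(4 - 1) + 27)*7 = (12*3 + 27)*7 = (36 + 27)*7 = 63*7 = 441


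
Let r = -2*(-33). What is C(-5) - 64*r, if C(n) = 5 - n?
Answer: -4214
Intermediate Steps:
r = 66
C(-5) - 64*r = (5 - 1*(-5)) - 64*66 = (5 + 5) - 4224 = 10 - 4224 = -4214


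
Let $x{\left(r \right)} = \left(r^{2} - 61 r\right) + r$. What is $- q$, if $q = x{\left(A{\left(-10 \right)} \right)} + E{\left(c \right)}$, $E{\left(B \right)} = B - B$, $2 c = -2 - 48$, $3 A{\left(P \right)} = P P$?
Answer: $\frac{8000}{9} \approx 888.89$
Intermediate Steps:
$A{\left(P \right)} = \frac{P^{2}}{3}$ ($A{\left(P \right)} = \frac{P P}{3} = \frac{P^{2}}{3}$)
$c = -25$ ($c = \frac{-2 - 48}{2} = \frac{1}{2} \left(-50\right) = -25$)
$E{\left(B \right)} = 0$
$x{\left(r \right)} = r^{2} - 60 r$
$q = - \frac{8000}{9}$ ($q = \frac{\left(-10\right)^{2}}{3} \left(-60 + \frac{\left(-10\right)^{2}}{3}\right) + 0 = \frac{1}{3} \cdot 100 \left(-60 + \frac{1}{3} \cdot 100\right) + 0 = \frac{100 \left(-60 + \frac{100}{3}\right)}{3} + 0 = \frac{100}{3} \left(- \frac{80}{3}\right) + 0 = - \frac{8000}{9} + 0 = - \frac{8000}{9} \approx -888.89$)
$- q = \left(-1\right) \left(- \frac{8000}{9}\right) = \frac{8000}{9}$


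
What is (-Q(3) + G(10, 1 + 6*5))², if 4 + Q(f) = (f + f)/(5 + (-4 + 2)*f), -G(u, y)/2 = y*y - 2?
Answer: 3640464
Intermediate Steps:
G(u, y) = 4 - 2*y² (G(u, y) = -2*(y*y - 2) = -2*(y² - 2) = -2*(-2 + y²) = 4 - 2*y²)
Q(f) = -4 + 2*f/(5 - 2*f) (Q(f) = -4 + (f + f)/(5 + (-4 + 2)*f) = -4 + (2*f)/(5 - 2*f) = -4 + 2*f/(5 - 2*f))
(-Q(3) + G(10, 1 + 6*5))² = (-10*(2 - 1*3)/(-5 + 2*3) + (4 - 2*(1 + 6*5)²))² = (-10*(2 - 3)/(-5 + 6) + (4 - 2*(1 + 30)²))² = (-10*(-1)/1 + (4 - 2*31²))² = (-10*(-1) + (4 - 2*961))² = (-1*(-10) + (4 - 1922))² = (10 - 1918)² = (-1908)² = 3640464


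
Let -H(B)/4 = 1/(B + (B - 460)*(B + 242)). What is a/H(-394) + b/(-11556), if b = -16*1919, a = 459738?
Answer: -42971371335811/2889 ≈ -1.4874e+10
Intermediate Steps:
b = -30704
H(B) = -4/(B + (-460 + B)*(242 + B)) (H(B) = -4/(B + (B - 460)*(B + 242)) = -4/(B + (-460 + B)*(242 + B)))
a/H(-394) + b/(-11556) = 459738/((4/(111320 - 1*(-394)² + 217*(-394)))) - 30704/(-11556) = 459738/((4/(111320 - 1*155236 - 85498))) - 30704*(-1/11556) = 459738/((4/(111320 - 155236 - 85498))) + 7676/2889 = 459738/((4/(-129414))) + 7676/2889 = 459738/((4*(-1/129414))) + 7676/2889 = 459738/(-2/64707) + 7676/2889 = 459738*(-64707/2) + 7676/2889 = -14874133383 + 7676/2889 = -42971371335811/2889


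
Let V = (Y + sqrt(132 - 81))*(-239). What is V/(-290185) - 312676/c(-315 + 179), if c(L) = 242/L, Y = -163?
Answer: 6169899470283/35112385 + 239*sqrt(51)/290185 ≈ 1.7572e+5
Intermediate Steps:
V = 38957 - 239*sqrt(51) (V = (-163 + sqrt(132 - 81))*(-239) = (-163 + sqrt(51))*(-239) = 38957 - 239*sqrt(51) ≈ 37250.)
V/(-290185) - 312676/c(-315 + 179) = (38957 - 239*sqrt(51))/(-290185) - 312676/(242/(-315 + 179)) = (38957 - 239*sqrt(51))*(-1/290185) - 312676/(242/(-136)) = (-38957/290185 + 239*sqrt(51)/290185) - 312676/(242*(-1/136)) = (-38957/290185 + 239*sqrt(51)/290185) - 312676/(-121/68) = (-38957/290185 + 239*sqrt(51)/290185) - 312676*(-68/121) = (-38957/290185 + 239*sqrt(51)/290185) + 21261968/121 = 6169899470283/35112385 + 239*sqrt(51)/290185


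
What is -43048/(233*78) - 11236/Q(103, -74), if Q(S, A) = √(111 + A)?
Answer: -21524/9087 - 11236*√37/37 ≈ -1849.6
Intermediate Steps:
-43048/(233*78) - 11236/Q(103, -74) = -43048/(233*78) - 11236/√(111 - 74) = -43048/18174 - 11236*√37/37 = -43048*1/18174 - 11236*√37/37 = -21524/9087 - 11236*√37/37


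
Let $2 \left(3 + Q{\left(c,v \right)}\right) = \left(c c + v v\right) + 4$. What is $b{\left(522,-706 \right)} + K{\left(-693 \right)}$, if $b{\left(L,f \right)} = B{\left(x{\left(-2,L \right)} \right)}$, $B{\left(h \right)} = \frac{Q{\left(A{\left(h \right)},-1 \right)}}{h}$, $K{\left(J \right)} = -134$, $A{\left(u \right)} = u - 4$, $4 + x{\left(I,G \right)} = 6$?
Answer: $- \frac{533}{4} \approx -133.25$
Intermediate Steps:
$x{\left(I,G \right)} = 2$ ($x{\left(I,G \right)} = -4 + 6 = 2$)
$A{\left(u \right)} = -4 + u$
$Q{\left(c,v \right)} = -1 + \frac{c^{2}}{2} + \frac{v^{2}}{2}$ ($Q{\left(c,v \right)} = -3 + \frac{\left(c c + v v\right) + 4}{2} = -3 + \frac{\left(c^{2} + v^{2}\right) + 4}{2} = -3 + \frac{4 + c^{2} + v^{2}}{2} = -3 + \left(2 + \frac{c^{2}}{2} + \frac{v^{2}}{2}\right) = -1 + \frac{c^{2}}{2} + \frac{v^{2}}{2}$)
$B{\left(h \right)} = \frac{- \frac{1}{2} + \frac{\left(-4 + h\right)^{2}}{2}}{h}$ ($B{\left(h \right)} = \frac{-1 + \frac{\left(-4 + h\right)^{2}}{2} + \frac{\left(-1\right)^{2}}{2}}{h} = \frac{-1 + \frac{\left(-4 + h\right)^{2}}{2} + \frac{1}{2} \cdot 1}{h} = \frac{-1 + \frac{\left(-4 + h\right)^{2}}{2} + \frac{1}{2}}{h} = \frac{- \frac{1}{2} + \frac{\left(-4 + h\right)^{2}}{2}}{h}$)
$b{\left(L,f \right)} = \frac{3}{4}$ ($b{\left(L,f \right)} = \frac{-1 + \left(-4 + 2\right)^{2}}{2 \cdot 2} = \frac{1}{2} \cdot \frac{1}{2} \left(-1 + \left(-2\right)^{2}\right) = \frac{1}{2} \cdot \frac{1}{2} \left(-1 + 4\right) = \frac{1}{2} \cdot \frac{1}{2} \cdot 3 = \frac{3}{4}$)
$b{\left(522,-706 \right)} + K{\left(-693 \right)} = \frac{3}{4} - 134 = - \frac{533}{4}$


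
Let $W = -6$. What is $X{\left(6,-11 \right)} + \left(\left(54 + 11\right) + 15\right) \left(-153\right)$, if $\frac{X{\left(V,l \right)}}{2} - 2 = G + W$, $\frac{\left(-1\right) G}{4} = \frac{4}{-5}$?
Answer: $- \frac{61208}{5} \approx -12242.0$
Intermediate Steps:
$G = \frac{16}{5}$ ($G = - 4 \frac{4}{-5} = - 4 \cdot 4 \left(- \frac{1}{5}\right) = \left(-4\right) \left(- \frac{4}{5}\right) = \frac{16}{5} \approx 3.2$)
$X{\left(V,l \right)} = - \frac{8}{5}$ ($X{\left(V,l \right)} = 4 + 2 \left(\frac{16}{5} - 6\right) = 4 + 2 \left(- \frac{14}{5}\right) = 4 - \frac{28}{5} = - \frac{8}{5}$)
$X{\left(6,-11 \right)} + \left(\left(54 + 11\right) + 15\right) \left(-153\right) = - \frac{8}{5} + \left(\left(54 + 11\right) + 15\right) \left(-153\right) = - \frac{8}{5} + \left(65 + 15\right) \left(-153\right) = - \frac{8}{5} + 80 \left(-153\right) = - \frac{8}{5} - 12240 = - \frac{61208}{5}$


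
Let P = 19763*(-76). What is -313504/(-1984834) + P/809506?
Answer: -681853370242/401683758001 ≈ -1.6975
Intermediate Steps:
P = -1501988
-313504/(-1984834) + P/809506 = -313504/(-1984834) - 1501988/809506 = -313504*(-1/1984834) - 1501988*1/809506 = 156752/992417 - 750994/404753 = -681853370242/401683758001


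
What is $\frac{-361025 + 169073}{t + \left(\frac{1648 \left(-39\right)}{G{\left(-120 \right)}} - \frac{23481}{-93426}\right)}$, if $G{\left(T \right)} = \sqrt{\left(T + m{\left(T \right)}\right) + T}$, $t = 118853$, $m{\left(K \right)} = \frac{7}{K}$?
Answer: $- \frac{20560470454712639307744}{12746184237494540935993} + \frac{771926158872041472 i \sqrt{864210}}{12746184237494540935993} \approx -1.6131 + 0.0563 i$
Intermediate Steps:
$G{\left(T \right)} = \sqrt{2 T + \frac{7}{T}}$ ($G{\left(T \right)} = \sqrt{\left(T + \frac{7}{T}\right) + T} = \sqrt{2 T + \frac{7}{T}}$)
$\frac{-361025 + 169073}{t + \left(\frac{1648 \left(-39\right)}{G{\left(-120 \right)}} - \frac{23481}{-93426}\right)} = \frac{-361025 + 169073}{118853 + \left(\frac{1648 \left(-39\right)}{\sqrt{2 \left(-120\right) + \frac{7}{-120}}} - \frac{23481}{-93426}\right)} = - \frac{191952}{118853 - \left(- \frac{7827}{31142} + \frac{64272}{\sqrt{-240 + 7 \left(- \frac{1}{120}\right)}}\right)} = - \frac{191952}{118853 + \left(- \frac{64272}{\sqrt{-240 - \frac{7}{120}}} + \frac{7827}{31142}\right)} = - \frac{191952}{118853 + \left(- \frac{64272}{\sqrt{- \frac{28807}{120}}} + \frac{7827}{31142}\right)} = - \frac{191952}{118853 + \left(- \frac{64272}{\frac{1}{60} i \sqrt{864210}} + \frac{7827}{31142}\right)} = - \frac{191952}{118853 + \left(- 64272 \left(- \frac{2 i \sqrt{864210}}{28807}\right) + \frac{7827}{31142}\right)} = - \frac{191952}{118853 + \left(\frac{128544 i \sqrt{864210}}{28807} + \frac{7827}{31142}\right)} = - \frac{191952}{118853 + \left(\frac{7827}{31142} + \frac{128544 i \sqrt{864210}}{28807}\right)} = - \frac{191952}{\frac{3701327953}{31142} + \frac{128544 i \sqrt{864210}}{28807}}$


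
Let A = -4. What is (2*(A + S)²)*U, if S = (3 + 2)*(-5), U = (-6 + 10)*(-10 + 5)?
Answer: -33640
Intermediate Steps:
U = -20 (U = 4*(-5) = -20)
S = -25 (S = 5*(-5) = -25)
(2*(A + S)²)*U = (2*(-4 - 25)²)*(-20) = (2*(-29)²)*(-20) = (2*841)*(-20) = 1682*(-20) = -33640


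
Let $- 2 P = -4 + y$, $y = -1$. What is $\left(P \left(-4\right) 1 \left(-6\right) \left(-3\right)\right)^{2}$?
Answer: $32400$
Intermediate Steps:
$P = \frac{5}{2}$ ($P = - \frac{-4 - 1}{2} = \left(- \frac{1}{2}\right) \left(-5\right) = \frac{5}{2} \approx 2.5$)
$\left(P \left(-4\right) 1 \left(-6\right) \left(-3\right)\right)^{2} = \left(\frac{5}{2} \left(-4\right) 1 \left(-6\right) \left(-3\right)\right)^{2} = \left(\left(-10\right) 1 \left(-6\right) \left(-3\right)\right)^{2} = \left(\left(-10\right) \left(-6\right) \left(-3\right)\right)^{2} = \left(60 \left(-3\right)\right)^{2} = \left(-180\right)^{2} = 32400$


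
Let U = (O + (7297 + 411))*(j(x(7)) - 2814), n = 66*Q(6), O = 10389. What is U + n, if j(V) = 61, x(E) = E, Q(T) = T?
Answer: -49820645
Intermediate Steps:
n = 396 (n = 66*6 = 396)
U = -49821041 (U = (10389 + (7297 + 411))*(61 - 2814) = (10389 + 7708)*(-2753) = 18097*(-2753) = -49821041)
U + n = -49821041 + 396 = -49820645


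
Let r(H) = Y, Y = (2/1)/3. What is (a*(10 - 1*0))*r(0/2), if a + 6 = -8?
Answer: -280/3 ≈ -93.333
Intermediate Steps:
a = -14 (a = -6 - 8 = -14)
Y = ⅔ (Y = (2*1)*(⅓) = 2*(⅓) = ⅔ ≈ 0.66667)
r(H) = ⅔
(a*(10 - 1*0))*r(0/2) = -14*(10 - 1*0)*(⅔) = -14*(10 + 0)*(⅔) = -14*10*(⅔) = -140*⅔ = -280/3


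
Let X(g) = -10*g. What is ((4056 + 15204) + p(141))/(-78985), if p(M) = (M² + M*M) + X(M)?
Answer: -57612/78985 ≈ -0.72940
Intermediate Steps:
p(M) = -10*M + 2*M² (p(M) = (M² + M*M) - 10*M = (M² + M²) - 10*M = 2*M² - 10*M = -10*M + 2*M²)
((4056 + 15204) + p(141))/(-78985) = ((4056 + 15204) + 2*141*(-5 + 141))/(-78985) = (19260 + 2*141*136)*(-1/78985) = (19260 + 38352)*(-1/78985) = 57612*(-1/78985) = -57612/78985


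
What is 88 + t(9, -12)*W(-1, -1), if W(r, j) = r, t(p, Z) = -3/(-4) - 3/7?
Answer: 2455/28 ≈ 87.679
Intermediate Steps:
t(p, Z) = 9/28 (t(p, Z) = -3*(-¼) - 3*⅐ = ¾ - 3/7 = 9/28)
88 + t(9, -12)*W(-1, -1) = 88 + (9/28)*(-1) = 88 - 9/28 = 2455/28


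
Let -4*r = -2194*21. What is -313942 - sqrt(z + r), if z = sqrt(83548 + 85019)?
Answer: -313942 - sqrt(46074 + 4*sqrt(168567))/2 ≈ -3.1405e+5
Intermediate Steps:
z = sqrt(168567) ≈ 410.57
r = 23037/2 (r = -(-1097)*21/2 = -1/4*(-46074) = 23037/2 ≈ 11519.)
-313942 - sqrt(z + r) = -313942 - sqrt(sqrt(168567) + 23037/2) = -313942 - sqrt(23037/2 + sqrt(168567))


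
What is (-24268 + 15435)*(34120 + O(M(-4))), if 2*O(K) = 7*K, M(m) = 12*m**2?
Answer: -307317736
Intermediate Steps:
O(K) = 7*K/2 (O(K) = (7*K)/2 = 7*K/2)
(-24268 + 15435)*(34120 + O(M(-4))) = (-24268 + 15435)*(34120 + 7*(12*(-4)**2)/2) = -8833*(34120 + 7*(12*16)/2) = -8833*(34120 + (7/2)*192) = -8833*(34120 + 672) = -8833*34792 = -307317736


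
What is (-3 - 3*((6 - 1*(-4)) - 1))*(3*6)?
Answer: -540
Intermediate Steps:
(-3 - 3*((6 - 1*(-4)) - 1))*(3*6) = (-3 - 3*((6 + 4) - 1))*18 = (-3 - 3*(10 - 1))*18 = (-3 - 3*9)*18 = (-3 - 27)*18 = -30*18 = -540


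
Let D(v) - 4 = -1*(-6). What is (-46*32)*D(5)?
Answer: -14720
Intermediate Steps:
D(v) = 10 (D(v) = 4 - 1*(-6) = 4 + 6 = 10)
(-46*32)*D(5) = -46*32*10 = -1472*10 = -14720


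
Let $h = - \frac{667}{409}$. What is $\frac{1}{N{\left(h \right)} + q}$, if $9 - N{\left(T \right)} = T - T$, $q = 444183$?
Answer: $\frac{1}{444192} \approx 2.2513 \cdot 10^{-6}$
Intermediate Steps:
$h = - \frac{667}{409}$ ($h = \left(-667\right) \frac{1}{409} = - \frac{667}{409} \approx -1.6308$)
$N{\left(T \right)} = 9$ ($N{\left(T \right)} = 9 - \left(T - T\right) = 9 - 0 = 9 + 0 = 9$)
$\frac{1}{N{\left(h \right)} + q} = \frac{1}{9 + 444183} = \frac{1}{444192}$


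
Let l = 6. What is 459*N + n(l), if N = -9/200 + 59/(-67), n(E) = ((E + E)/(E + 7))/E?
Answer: -73981901/174200 ≈ -424.70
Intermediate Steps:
n(E) = 2/(7 + E) (n(E) = ((2*E)/(7 + E))/E = (2*E/(7 + E))/E = 2/(7 + E))
N = -12403/13400 (N = -9*1/200 + 59*(-1/67) = -9/200 - 59/67 = -12403/13400 ≈ -0.92560)
459*N + n(l) = 459*(-12403/13400) + 2/(7 + 6) = -5692977/13400 + 2/13 = -73981901/174200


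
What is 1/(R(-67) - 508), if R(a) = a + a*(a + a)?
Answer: 1/8403 ≈ 0.00011901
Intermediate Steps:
R(a) = a + 2*a**2 (R(a) = a + a*(2*a) = a + 2*a**2)
1/(R(-67) - 508) = 1/(-67*(1 + 2*(-67)) - 508) = 1/(-67*(1 - 134) - 508) = 1/(-67*(-133) - 508) = 1/(8911 - 508) = 1/8403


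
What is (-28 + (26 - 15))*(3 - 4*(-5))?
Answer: -391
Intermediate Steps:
(-28 + (26 - 15))*(3 - 4*(-5)) = (-28 + 11)*(3 + 20) = -17*23 = -391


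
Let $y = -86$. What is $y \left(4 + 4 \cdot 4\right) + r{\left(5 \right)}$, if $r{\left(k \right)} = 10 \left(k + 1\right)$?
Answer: $-1660$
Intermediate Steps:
$r{\left(k \right)} = 10 + 10 k$ ($r{\left(k \right)} = 10 \left(1 + k\right) = 10 + 10 k$)
$y \left(4 + 4 \cdot 4\right) + r{\left(5 \right)} = - 86 \left(4 + 4 \cdot 4\right) + \left(10 + 10 \cdot 5\right) = - 86 \left(4 + 16\right) + \left(10 + 50\right) = \left(-86\right) 20 + 60 = -1720 + 60 = -1660$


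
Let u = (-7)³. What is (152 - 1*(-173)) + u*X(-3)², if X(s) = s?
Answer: -2762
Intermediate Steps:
u = -343
(152 - 1*(-173)) + u*X(-3)² = (152 - 1*(-173)) - 343*(-3)² = (152 + 173) - 343*9 = 325 - 3087 = -2762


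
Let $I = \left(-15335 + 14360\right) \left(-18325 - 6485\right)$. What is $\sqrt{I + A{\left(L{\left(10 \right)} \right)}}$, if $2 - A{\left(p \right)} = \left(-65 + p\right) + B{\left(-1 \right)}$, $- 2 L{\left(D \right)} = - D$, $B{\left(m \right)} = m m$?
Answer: $\sqrt{24189811} \approx 4918.3$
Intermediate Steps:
$B{\left(m \right)} = m^{2}$
$L{\left(D \right)} = \frac{D}{2}$ ($L{\left(D \right)} = - \frac{\left(-1\right) D}{2} = \frac{D}{2}$)
$I = 24189750$ ($I = \left(-975\right) \left(-24810\right) = 24189750$)
$A{\left(p \right)} = 66 - p$ ($A{\left(p \right)} = 2 - \left(\left(-65 + p\right) + \left(-1\right)^{2}\right) = 2 - \left(\left(-65 + p\right) + 1\right) = 2 - \left(-64 + p\right) = 66 - p$)
$\sqrt{I + A{\left(L{\left(10 \right)} \right)}} = \sqrt{24189750 + \left(66 - \frac{1}{2} \cdot 10\right)} = \sqrt{24189750 + \left(66 - 5\right)} = \sqrt{24189750 + 61} = \sqrt{24189811}$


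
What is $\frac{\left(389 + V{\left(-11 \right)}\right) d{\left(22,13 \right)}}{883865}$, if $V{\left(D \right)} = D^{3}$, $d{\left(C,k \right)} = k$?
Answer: $- \frac{12246}{883865} \approx -0.013855$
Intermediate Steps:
$\frac{\left(389 + V{\left(-11 \right)}\right) d{\left(22,13 \right)}}{883865} = \frac{\left(389 + \left(-11\right)^{3}\right) 13}{883865} = \left(389 - 1331\right) 13 \cdot \frac{1}{883865} = \left(-942\right) 13 \cdot \frac{1}{883865} = \left(-12246\right) \frac{1}{883865} = - \frac{12246}{883865}$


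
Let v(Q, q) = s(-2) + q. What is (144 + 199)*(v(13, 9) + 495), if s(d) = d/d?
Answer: 173215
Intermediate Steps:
s(d) = 1
v(Q, q) = 1 + q
(144 + 199)*(v(13, 9) + 495) = (144 + 199)*((1 + 9) + 495) = 343*(10 + 495) = 343*505 = 173215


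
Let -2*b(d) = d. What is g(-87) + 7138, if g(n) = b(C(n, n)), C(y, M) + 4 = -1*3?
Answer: 14283/2 ≈ 7141.5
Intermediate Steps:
C(y, M) = -7 (C(y, M) = -4 - 1*3 = -4 - 3 = -7)
b(d) = -d/2
g(n) = 7/2 (g(n) = -1/2*(-7) = 7/2)
g(-87) + 7138 = 7/2 + 7138 = 14283/2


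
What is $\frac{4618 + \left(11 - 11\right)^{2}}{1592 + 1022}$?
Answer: $\frac{2309}{1307} \approx 1.7666$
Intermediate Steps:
$\frac{4618 + \left(11 - 11\right)^{2}}{1592 + 1022} = \frac{4618 + 0^{2}}{2614} = \left(4618 + 0\right) \frac{1}{2614} = 4618 \cdot \frac{1}{2614} = \frac{2309}{1307}$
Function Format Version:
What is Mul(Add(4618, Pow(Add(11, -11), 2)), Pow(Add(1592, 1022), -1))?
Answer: Rational(2309, 1307) ≈ 1.7666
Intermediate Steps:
Mul(Add(4618, Pow(Add(11, -11), 2)), Pow(Add(1592, 1022), -1)) = Mul(Add(4618, Pow(0, 2)), Pow(2614, -1)) = Mul(Add(4618, 0), Rational(1, 2614)) = Mul(4618, Rational(1, 2614)) = Rational(2309, 1307)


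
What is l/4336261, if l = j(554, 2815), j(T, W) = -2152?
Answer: -2152/4336261 ≈ -0.00049628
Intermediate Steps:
l = -2152
l/4336261 = -2152/4336261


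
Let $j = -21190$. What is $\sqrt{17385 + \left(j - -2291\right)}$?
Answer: $i \sqrt{1514} \approx 38.91 i$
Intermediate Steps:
$\sqrt{17385 + \left(j - -2291\right)} = \sqrt{17385 - 18899} = \sqrt{-1514} = i \sqrt{1514}$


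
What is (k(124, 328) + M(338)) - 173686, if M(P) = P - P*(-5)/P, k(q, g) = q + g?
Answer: -172891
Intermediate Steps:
k(q, g) = g + q
M(P) = 5 + P (M(P) = P - (-5*P)/P = P - 1*(-5) = P + 5 = 5 + P)
(k(124, 328) + M(338)) - 173686 = ((328 + 124) + (5 + 338)) - 173686 = (452 + 343) - 173686 = 795 - 173686 = -172891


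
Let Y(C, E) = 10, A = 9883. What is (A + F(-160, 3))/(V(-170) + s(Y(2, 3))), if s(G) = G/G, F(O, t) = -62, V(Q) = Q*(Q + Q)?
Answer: 9821/57801 ≈ 0.16991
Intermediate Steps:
V(Q) = 2*Q² (V(Q) = Q*(2*Q) = 2*Q²)
s(G) = 1
(A + F(-160, 3))/(V(-170) + s(Y(2, 3))) = (9883 - 62)/(2*(-170)² + 1) = 9821/(2*28900 + 1) = 9821/(57800 + 1) = 9821/57801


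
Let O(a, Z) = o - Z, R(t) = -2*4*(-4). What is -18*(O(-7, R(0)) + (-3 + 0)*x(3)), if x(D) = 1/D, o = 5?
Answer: 504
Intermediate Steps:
R(t) = 32 (R(t) = -8*(-4) = 32)
O(a, Z) = 5 - Z
-18*(O(-7, R(0)) + (-3 + 0)*x(3)) = -18*((5 - 1*32) + (-3 + 0)/3) = -18*((5 - 32) - 3*1/3) = -18*(-27 - 1) = -18*(-28) = 504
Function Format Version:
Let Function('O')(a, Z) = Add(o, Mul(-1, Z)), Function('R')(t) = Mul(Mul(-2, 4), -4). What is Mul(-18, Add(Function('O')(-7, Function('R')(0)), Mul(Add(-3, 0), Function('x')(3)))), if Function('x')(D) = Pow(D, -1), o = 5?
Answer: 504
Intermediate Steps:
Function('R')(t) = 32 (Function('R')(t) = Mul(-8, -4) = 32)
Function('O')(a, Z) = Add(5, Mul(-1, Z))
Mul(-18, Add(Function('O')(-7, Function('R')(0)), Mul(Add(-3, 0), Function('x')(3)))) = Mul(-18, Add(Add(5, Mul(-1, 32)), Mul(Add(-3, 0), Pow(3, -1)))) = Mul(-18, Add(Add(5, -32), Mul(-3, Rational(1, 3)))) = Mul(-18, Add(-27, -1)) = Mul(-18, -28) = 504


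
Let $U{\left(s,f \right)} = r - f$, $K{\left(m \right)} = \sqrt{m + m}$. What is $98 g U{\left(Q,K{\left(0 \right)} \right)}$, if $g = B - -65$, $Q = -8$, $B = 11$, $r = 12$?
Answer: $89376$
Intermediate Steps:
$g = 76$ ($g = 11 - -65 = 11 + 65 = 76$)
$K{\left(m \right)} = \sqrt{2} \sqrt{m}$ ($K{\left(m \right)} = \sqrt{2 m} = \sqrt{2} \sqrt{m}$)
$U{\left(s,f \right)} = 12 - f$
$98 g U{\left(Q,K{\left(0 \right)} \right)} = 98 \cdot 76 \left(12 - \sqrt{2} \sqrt{0}\right) = 7448 \left(12 - \sqrt{2} \cdot 0\right) = 7448 \left(12 - 0\right) = 7448 \left(12 + 0\right) = 7448 \cdot 12 = 89376$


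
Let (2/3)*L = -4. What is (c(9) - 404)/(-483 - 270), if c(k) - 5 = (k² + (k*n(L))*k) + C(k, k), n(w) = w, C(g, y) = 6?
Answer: 266/251 ≈ 1.0598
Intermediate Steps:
L = -6 (L = (3/2)*(-4) = -6)
c(k) = 11 - 5*k² (c(k) = 5 + ((k² + (k*(-6))*k) + 6) = 5 + ((k² + (-6*k)*k) + 6) = 5 + ((k² - 6*k²) + 6) = 5 + (-5*k² + 6) = 5 + (6 - 5*k²) = 11 - 5*k²)
(c(9) - 404)/(-483 - 270) = ((11 - 5*9²) - 404)/(-483 - 270) = ((11 - 5*81) - 404)/(-753) = ((11 - 405) - 404)*(-1/753) = (-394 - 404)*(-1/753) = -798*(-1/753) = 266/251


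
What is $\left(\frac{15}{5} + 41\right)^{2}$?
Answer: $1936$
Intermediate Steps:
$\left(\frac{15}{5} + 41\right)^{2} = \left(15 \cdot \frac{1}{5} + 41\right)^{2} = \left(3 + 41\right)^{2} = 44^{2} = 1936$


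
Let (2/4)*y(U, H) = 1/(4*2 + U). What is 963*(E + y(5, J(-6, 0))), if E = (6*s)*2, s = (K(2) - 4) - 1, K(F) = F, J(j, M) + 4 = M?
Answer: -448758/13 ≈ -34520.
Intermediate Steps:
J(j, M) = -4 + M
s = -3 (s = (2 - 4) - 1 = -2 - 1 = -3)
y(U, H) = 2/(8 + U) (y(U, H) = 2/(4*2 + U) = 2/(8 + U))
E = -36 (E = (6*(-3))*2 = -18*2 = -36)
963*(E + y(5, J(-6, 0))) = 963*(-36 + 2/(8 + 5)) = 963*(-36 + 2/13) = 963*(-466/13) = -448758/13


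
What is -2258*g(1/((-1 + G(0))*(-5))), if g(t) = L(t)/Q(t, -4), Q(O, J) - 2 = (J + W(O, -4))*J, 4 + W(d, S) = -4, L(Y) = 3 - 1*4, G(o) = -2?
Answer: 1129/25 ≈ 45.160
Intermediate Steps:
L(Y) = -1 (L(Y) = 3 - 4 = -1)
W(d, S) = -8 (W(d, S) = -4 - 4 = -8)
Q(O, J) = 2 + J*(-8 + J) (Q(O, J) = 2 + (J - 8)*J = 2 + (-8 + J)*J = 2 + J*(-8 + J))
g(t) = -1/50 (g(t) = -1/(2 + (-4)**2 - 8*(-4)) = -1/(2 + 16 + 32) = -1/50)
-2258*g(1/((-1 + G(0))*(-5))) = -2258*(-1/50) = 1129/25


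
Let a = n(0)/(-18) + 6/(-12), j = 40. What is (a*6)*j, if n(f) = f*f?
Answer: -120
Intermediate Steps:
n(f) = f²
a = -½ (a = 0²/(-18) + 6/(-12) = 0*(-1/18) + 6*(-1/12) = 0 - ½ = -½ ≈ -0.50000)
(a*6)*j = -½*6*40 = -3*40 = -120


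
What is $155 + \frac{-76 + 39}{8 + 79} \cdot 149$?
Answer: $\frac{7972}{87} \approx 91.632$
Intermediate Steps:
$155 + \frac{-76 + 39}{8 + 79} \cdot 149 = 155 + - \frac{37}{87} \cdot 149 = 155 + \left(-37\right) \frac{1}{87} \cdot 149 = 155 - \frac{5513}{87} = \frac{7972}{87}$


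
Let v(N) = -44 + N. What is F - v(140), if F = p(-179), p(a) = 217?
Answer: 121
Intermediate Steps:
F = 217
F - v(140) = 217 - (-44 + 140) = 217 - 1*96 = 217 - 96 = 121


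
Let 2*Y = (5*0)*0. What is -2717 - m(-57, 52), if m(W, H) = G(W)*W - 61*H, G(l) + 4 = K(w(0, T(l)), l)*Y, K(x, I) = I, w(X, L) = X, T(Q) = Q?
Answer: 227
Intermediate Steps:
Y = 0 (Y = ((5*0)*0)/2 = (0*0)/2 = (½)*0 = 0)
G(l) = -4 (G(l) = -4 + l*0 = -4 + 0 = -4)
m(W, H) = -61*H - 4*W (m(W, H) = -4*W - 61*H = -61*H - 4*W)
-2717 - m(-57, 52) = -2717 - (-61*52 - 4*(-57)) = -2717 - (-3172 + 228) = -2717 - 1*(-2944) = -2717 + 2944 = 227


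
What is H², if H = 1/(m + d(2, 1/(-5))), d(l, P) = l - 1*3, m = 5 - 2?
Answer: ¼ ≈ 0.25000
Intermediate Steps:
m = 3
d(l, P) = -3 + l (d(l, P) = l - 3 = -3 + l)
H = ½ (H = 1/(3 + (-3 + 2)) = 1/(3 - 1) = 1/2 = ½ ≈ 0.50000)
H² = (½)² = ¼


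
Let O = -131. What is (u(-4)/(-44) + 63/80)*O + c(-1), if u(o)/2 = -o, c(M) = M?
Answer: -70703/880 ≈ -80.344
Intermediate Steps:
u(o) = -2*o (u(o) = 2*(-o) = -2*o)
(u(-4)/(-44) + 63/80)*O + c(-1) = (-2*(-4)/(-44) + 63/80)*(-131) - 1 = (8*(-1/44) + 63*(1/80))*(-131) - 1 = (-2/11 + 63/80)*(-131) - 1 = (533/880)*(-131) - 1 = -69823/880 - 1 = -70703/880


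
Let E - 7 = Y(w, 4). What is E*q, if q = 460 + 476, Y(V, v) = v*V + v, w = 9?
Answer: 43992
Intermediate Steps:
Y(V, v) = v + V*v (Y(V, v) = V*v + v = v + V*v)
q = 936
E = 47 (E = 7 + 4*(1 + 9) = 7 + 4*10 = 7 + 40 = 47)
E*q = 47*936 = 43992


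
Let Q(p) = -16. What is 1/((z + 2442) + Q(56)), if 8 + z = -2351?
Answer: 1/67 ≈ 0.014925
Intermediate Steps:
z = -2359 (z = -8 - 2351 = -2359)
1/((z + 2442) + Q(56)) = 1/((-2359 + 2442) - 16) = 1/(83 - 16) = 1/67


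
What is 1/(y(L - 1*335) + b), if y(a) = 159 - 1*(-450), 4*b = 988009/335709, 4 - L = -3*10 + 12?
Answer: 122076/74434103 ≈ 0.0016401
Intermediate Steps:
L = 22 (L = 4 - (-3*10 + 12) = 4 - (-30 + 12) = 4 - 1*(-18) = 4 + 18 = 22)
b = 89819/122076 (b = (988009/335709)/4 = (988009*(1/335709))/4 = (¼)*(89819/30519) = 89819/122076 ≈ 0.73576)
y(a) = 609 (y(a) = 159 + 450 = 609)
1/(y(L - 1*335) + b) = 1/(609 + 89819/122076) = 1/(74434103/122076) = 122076/74434103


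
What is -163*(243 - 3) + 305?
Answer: -38815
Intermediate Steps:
-163*(243 - 3) + 305 = -163*240 + 305 = -39120 + 305 = -38815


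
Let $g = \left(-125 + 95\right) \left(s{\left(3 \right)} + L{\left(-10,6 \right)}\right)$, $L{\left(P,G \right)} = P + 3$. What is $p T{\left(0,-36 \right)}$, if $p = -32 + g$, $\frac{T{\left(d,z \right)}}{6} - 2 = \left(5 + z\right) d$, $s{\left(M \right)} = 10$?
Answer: $-1464$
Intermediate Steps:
$L{\left(P,G \right)} = 3 + P$
$g = -90$ ($g = \left(-125 + 95\right) \left(10 + \left(3 - 10\right)\right) = - 30 \left(10 - 7\right) = \left(-30\right) 3 = -90$)
$T{\left(d,z \right)} = 12 + 6 d \left(5 + z\right)$ ($T{\left(d,z \right)} = 12 + 6 \left(5 + z\right) d = 12 + 6 d \left(5 + z\right)$)
$p = -122$ ($p = -32 - 90 = -122$)
$p T{\left(0,-36 \right)} = - 122 \left(12 + 30 \cdot 0 + 6 \cdot 0 \left(-36\right)\right) = - 122 \left(12 + 0 + 0\right) = \left(-122\right) 12 = -1464$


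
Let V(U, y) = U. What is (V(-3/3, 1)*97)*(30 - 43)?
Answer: 1261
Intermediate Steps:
(V(-3/3, 1)*97)*(30 - 43) = (-3/3*97)*(30 - 43) = (-3*⅓*97)*(-13) = -1*97*(-13) = -97*(-13) = 1261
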